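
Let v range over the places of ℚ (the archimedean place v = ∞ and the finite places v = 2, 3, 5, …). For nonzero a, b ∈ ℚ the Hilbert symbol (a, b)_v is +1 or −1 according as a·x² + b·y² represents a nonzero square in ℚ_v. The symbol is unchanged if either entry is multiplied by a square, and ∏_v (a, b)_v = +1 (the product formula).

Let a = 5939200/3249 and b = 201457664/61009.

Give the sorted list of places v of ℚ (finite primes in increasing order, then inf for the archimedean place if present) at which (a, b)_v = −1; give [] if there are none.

(a, b) ≡ (58, 3074) mod (ℚ^×)²; places V = {2, 3, 5, 13, 19, 29, 53, ∞}.
(a,b)_3: α=-2, u≡1; β=0, v≡2 (mod 3); (1|3)=+1, (2|3)=-1; sign (−1)^0·+1^0·-1^-2 = +1.
(a,b)_13: α=0, u≡6; β=-2, v≡7 (mod 13); (6|13)=-1, (7|13)=-1; sign (−1)^0·-1^-2·-1^0 = +1.
(a,b)_5: α=2, u≡2; β=0, v≡1 (mod 5); (2|5)=-1, (1|5)=+1; sign (−1)^0·-1^0·+1^2 = +1.
(a,b)_∞: sgn(58)=+, sgn(3074)=+, so +1.
(a,b)_29: α=1, u≡2; β=1, v≡15 (mod 29); (2|29)=-1, (15|29)=-1; sign (−1)^0·-1^1·-1^1 = +1.
(a,b)_53: α=0, u≡41; β=1, v≡41 (mod 53); (41|53)=-1, (41|53)=-1; sign (−1)^0·-1^1·-1^0 = -1.
(a,b)_2: α=13, β=17; u≡5, v≡1 (mod 8); ε(u)ε(v)=0·0, αω(v)=13·0, βω(u)=17·1; sum ≡ 1  ⇒  -1.
(a,b)_19: α=-2, u≡1; β=-2, v≡10 (mod 19); (1|19)=+1, (10|19)=-1; sign (−1)^0·+1^-2·-1^-2 = +1.
(58, 3074 / ℚ) ramifies at {2, 53}: a division algebra.

[2, 53]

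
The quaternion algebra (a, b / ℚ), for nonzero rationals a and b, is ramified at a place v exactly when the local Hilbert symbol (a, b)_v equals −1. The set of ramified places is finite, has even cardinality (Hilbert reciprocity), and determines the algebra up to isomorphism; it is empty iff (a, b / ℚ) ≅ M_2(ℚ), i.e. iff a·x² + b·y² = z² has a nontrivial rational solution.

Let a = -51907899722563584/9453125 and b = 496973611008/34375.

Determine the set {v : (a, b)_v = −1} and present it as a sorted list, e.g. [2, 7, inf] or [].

(a, b) ≡ (-105, 13090) mod (ℚ^×)²; places V = {2, 3, 5, 7, 11, 17, ∞}.
(a,b)_17: α=4, u≡11; β=3, v≡5 (mod 17); (11|17)=-1, (5|17)=-1; sign (−1)^0·-1^3·-1^4 = -1.
(a,b)_∞: sgn(-105)=−, sgn(13090)=+, so +1.
(a,b)_7: α=3, u≡3; β=3, v≡1 (mod 7); (3|7)=-1, (1|7)=+1; sign (−1)^1·-1^3·+1^3 = +1.
(a,b)_5: α=-7, u≡1; β=-5, v≡3 (mod 5); (1|5)=+1, (3|5)=-1; sign (−1)^0·+1^-5·-1^-7 = -1.
(a,b)_3: α=3, u≡1; β=2, v≡1 (mod 3); (1|3)=+1, (1|3)=+1; sign (−1)^0·+1^2·+1^3 = +1.
(a,b)_11: α=-2, u≡5; β=-1, v≡6 (mod 11); (5|11)=+1, (6|11)=-1; sign (−1)^0·+1^-1·-1^-2 = +1.
(a,b)_2: α=26, β=15; u≡7, v≡1 (mod 8); ε(u)ε(v)=1·0, αω(v)=26·0, βω(u)=15·0; sum ≡ 0  ⇒  +1.
Ram(-105, 13090) = {5, 17}; no ℚ_5-point on the conic.

[5, 17]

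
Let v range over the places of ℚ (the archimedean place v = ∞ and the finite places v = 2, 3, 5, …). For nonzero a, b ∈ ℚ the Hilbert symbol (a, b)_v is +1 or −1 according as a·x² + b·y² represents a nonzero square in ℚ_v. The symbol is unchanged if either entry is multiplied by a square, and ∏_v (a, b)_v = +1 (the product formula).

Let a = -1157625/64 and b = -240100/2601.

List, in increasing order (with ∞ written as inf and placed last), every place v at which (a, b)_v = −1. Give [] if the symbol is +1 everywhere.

[2, 3, 7, inf]

(a, b) ≡ (-105, -1) mod (ℚ^×)²; places V = {2, 3, 5, 7, 17, ∞}.
(a,b)_3: α=3, u≡1; β=-2, v≡2 (mod 3); (1|3)=+1, (2|3)=-1; sign (−1)^0·+1^-2·-1^3 = -1.
(a,b)_5: α=3, u≡1; β=2, v≡1 (mod 5); (1|5)=+1, (1|5)=+1; sign (−1)^0·+1^2·+1^3 = +1.
(a,b)_17: α=0, u≡11; β=-2, v≡16 (mod 17); (11|17)=-1, (16|17)=+1; sign (−1)^0·-1^-2·+1^0 = +1.
(a,b)_2: α=-6, β=2; u≡7, v≡7 (mod 8); ε(u)ε(v)=1·1, αω(v)=-6·0, βω(u)=2·0; sum ≡ 1  ⇒  -1.
(a,b)_7: α=3, u≡6; β=4, v≡3 (mod 7); (6|7)=-1, (3|7)=-1; sign (−1)^0·-1^4·-1^3 = -1.
(a,b)_∞: sgn(-105)=−, sgn(-1)=−, so -1.
Ram(-105, -1) = {2, 3, 7, ∞}; no ℚ_2-point on the conic.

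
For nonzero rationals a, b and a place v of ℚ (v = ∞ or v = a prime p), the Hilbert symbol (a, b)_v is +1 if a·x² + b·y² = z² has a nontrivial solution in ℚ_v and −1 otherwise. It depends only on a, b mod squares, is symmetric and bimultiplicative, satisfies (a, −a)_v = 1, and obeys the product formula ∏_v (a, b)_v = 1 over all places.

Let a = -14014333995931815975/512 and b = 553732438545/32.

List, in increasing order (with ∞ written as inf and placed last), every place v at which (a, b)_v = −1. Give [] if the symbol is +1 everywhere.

[5, 11, 13, 17, 19, 23]

(a, b) ≡ (-4862, 74290) mod (ℚ^×)²; places V = {2, 3, 5, 11, 13, 17, 19, 23, ∞}.
(a,b)_19: α=2, u≡15; β=1, v≡18 (mod 19); (15|19)=-1, (18|19)=-1; sign (−1)^0·-1^1·-1^2 = -1.
(a,b)_∞: sgn(-4862)=−, sgn(74290)=+, so +1.
(a,b)_11: α=3, u≡4; β=2, v≡2 (mod 11); (4|11)=+1, (2|11)=-1; sign (−1)^0·+1^2·-1^3 = -1.
(a,b)_3: α=10, u≡1; β=6, v≡1 (mod 3); (1|3)=+1, (1|3)=+1; sign (−1)^0·+1^6·+1^10 = +1.
(a,b)_5: α=2, u≡3; β=1, v≡2 (mod 5); (3|5)=-1, (2|5)=-1; sign (−1)^0·-1^1·-1^2 = -1.
(a,b)_2: α=-9, β=-5; u≡1, v≡1 (mod 8); ε(u)ε(v)=0·0, αω(v)=-9·0, βω(u)=-5·0; sum ≡ 0  ⇒  +1.
(a,b)_13: α=3, u≡1; β=2, v≡7 (mod 13); (1|13)=+1, (7|13)=-1; sign (−1)^0·+1^2·-1^3 = -1.
(a,b)_17: α=1, u≡14; β=1, v≡16 (mod 17); (14|17)=-1, (16|17)=+1; sign (−1)^0·-1^1·+1^1 = -1.
(a,b)_23: α=2, u≡7; β=1, v≡5 (mod 23); (7|23)=-1, (5|23)=-1; sign (−1)^0·-1^1·-1^2 = -1.
Ram(-4862, 74290) = {5, 11, 13, 17, 19, 23}; no ℚ_5-point on the conic.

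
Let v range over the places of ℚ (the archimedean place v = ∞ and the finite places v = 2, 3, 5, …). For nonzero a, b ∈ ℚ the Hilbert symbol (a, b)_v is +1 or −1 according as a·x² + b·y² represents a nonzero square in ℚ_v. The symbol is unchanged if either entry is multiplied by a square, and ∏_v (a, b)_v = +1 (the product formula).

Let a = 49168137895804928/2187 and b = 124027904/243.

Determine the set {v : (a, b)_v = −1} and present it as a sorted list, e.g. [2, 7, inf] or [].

[3, 11, 13, 17]

(a, b) ≡ (4641, 3003) mod (ℚ^×)²; places V = {2, 3, 7, 11, 13, 17, ∞}.
(a,b)_3: α=-7, u≡2; β=-5, v≡2 (mod 3); (2|3)=-1, (2|3)=-1; sign (−1)^1·-1^-5·-1^-7 = -1.
(a,b)_13: α=3, u≡6; β=1, v≡10 (mod 13); (6|13)=-1, (10|13)=+1; sign (−1)^0·-1^1·+1^3 = -1.
(a,b)_∞: sgn(4641)=+, sgn(3003)=+, so +1.
(a,b)_7: α=3, u≡3; β=1, v≡1 (mod 7); (3|7)=-1, (1|7)=+1; sign (−1)^1·-1^1·+1^3 = +1.
(a,b)_11: α=4, u≡10; β=3, v≡3 (mod 11); (10|11)=-1, (3|11)=+1; sign (−1)^0·-1^3·+1^4 = -1.
(a,b)_17: α=1, u≡2; β=0, v≡7 (mod 17); (2|17)=+1, (7|17)=-1; sign (−1)^0·+1^0·-1^1 = -1.
(a,b)_2: α=18, β=10; u≡1, v≡3 (mod 8); ε(u)ε(v)=0·1, αω(v)=18·1, βω(u)=10·0; sum ≡ 0  ⇒  +1.
(4641, 3003 / ℚ) ramifies at {3, 11, 13, 17}: a division algebra.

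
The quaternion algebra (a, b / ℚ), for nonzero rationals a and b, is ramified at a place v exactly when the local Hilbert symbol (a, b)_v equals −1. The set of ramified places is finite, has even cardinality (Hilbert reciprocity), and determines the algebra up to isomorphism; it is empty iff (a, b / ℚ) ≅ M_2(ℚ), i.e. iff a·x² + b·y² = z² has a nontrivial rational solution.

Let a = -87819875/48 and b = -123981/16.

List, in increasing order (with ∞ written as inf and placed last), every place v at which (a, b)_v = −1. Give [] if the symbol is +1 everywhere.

[2, 3, 13, inf]

(a, b) ≡ (-36465, -429) mod (ℚ^×)²; places V = {2, 3, 5, 11, 13, 17, ∞}.
(a,b)_17: α=3, u≡14; β=2, v≡4 (mod 17); (14|17)=-1, (4|17)=+1; sign (−1)^0·-1^2·+1^3 = +1.
(a,b)_13: α=1, u≡4; β=1, v≡6 (mod 13); (4|13)=+1, (6|13)=-1; sign (−1)^0·+1^1·-1^1 = -1.
(a,b)_3: α=-1, u≡1; β=1, v≡1 (mod 3); (1|3)=+1, (1|3)=+1; sign (−1)^1·+1^1·+1^-1 = -1.
(a,b)_5: α=3, u≡2; β=0, v≡4 (mod 5); (2|5)=-1, (4|5)=+1; sign (−1)^0·-1^0·+1^3 = +1.
(a,b)_2: α=-4, β=-4; u≡7, v≡3 (mod 8); ε(u)ε(v)=1·1, αω(v)=-4·1, βω(u)=-4·0; sum ≡ 1  ⇒  -1.
(a,b)_11: α=1, u≡8; β=1, v≡3 (mod 11); (8|11)=-1, (3|11)=+1; sign (−1)^1·-1^1·+1^1 = +1.
(a,b)_∞: sgn(-36465)=−, sgn(-429)=−, so -1.
Ram(-36465, -429) = {2, 3, 13, ∞}; no ℚ_2-point on the conic.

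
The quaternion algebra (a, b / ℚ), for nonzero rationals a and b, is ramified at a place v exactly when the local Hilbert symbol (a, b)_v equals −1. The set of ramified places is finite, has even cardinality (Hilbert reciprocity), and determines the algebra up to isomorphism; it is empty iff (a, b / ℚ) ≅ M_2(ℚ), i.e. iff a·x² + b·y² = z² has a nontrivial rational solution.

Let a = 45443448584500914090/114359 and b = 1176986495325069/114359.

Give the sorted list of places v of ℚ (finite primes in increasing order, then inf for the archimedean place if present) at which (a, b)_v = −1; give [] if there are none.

[3, 11, 13, 17]

(a, b) ≡ (1190, 51051) mod (ℚ^×)²; places V = {2, 3, 5, 7, 11, 13, 17, 31, ∞}.
(a,b)_∞: sgn(1190)=+, sgn(51051)=+, so +1.
(a,b)_11: α=6, u≡6; β=5, v≡6 (mod 11); (6|11)=-1, (6|11)=-1; sign (−1)^0·-1^5·-1^6 = -1.
(a,b)_3: α=12, u≡2; β=9, v≡1 (mod 3); (2|3)=-1, (1|3)=+1; sign (−1)^0·-1^9·+1^12 = -1.
(a,b)_2: α=1, β=0; u≡3, v≡3 (mod 8); ε(u)ε(v)=1·1, αω(v)=1·1, βω(u)=0·1; sum ≡ 0  ⇒  +1.
(a,b)_7: α=-1, u≡4; β=-1, v≡5 (mod 7); (4|7)=+1, (5|7)=-1; sign (−1)^1·+1^-1·-1^-1 = +1.
(a,b)_31: α=-2, u≡30; β=-2, v≡2 (mod 31); (30|31)=-1, (2|31)=+1; sign (−1)^0·-1^-2·+1^-2 = +1.
(a,b)_17: α=-1, u≡13; β=-1, v≡10 (mod 17); (13|17)=+1, (10|17)=-1; sign (−1)^0·+1^-1·-1^-1 = -1.
(a,b)_5: α=1, u≡2; β=0, v≡1 (mod 5); (2|5)=-1, (1|5)=+1; sign (−1)^0·-1^0·+1^1 = +1.
(a,b)_13: α=6, u≡5; β=5, v≡3 (mod 13); (5|13)=-1, (3|13)=+1; sign (−1)^0·-1^5·+1^6 = -1.
Ram(1190, 51051) = {3, 11, 13, 17}; no ℚ_3-point on the conic.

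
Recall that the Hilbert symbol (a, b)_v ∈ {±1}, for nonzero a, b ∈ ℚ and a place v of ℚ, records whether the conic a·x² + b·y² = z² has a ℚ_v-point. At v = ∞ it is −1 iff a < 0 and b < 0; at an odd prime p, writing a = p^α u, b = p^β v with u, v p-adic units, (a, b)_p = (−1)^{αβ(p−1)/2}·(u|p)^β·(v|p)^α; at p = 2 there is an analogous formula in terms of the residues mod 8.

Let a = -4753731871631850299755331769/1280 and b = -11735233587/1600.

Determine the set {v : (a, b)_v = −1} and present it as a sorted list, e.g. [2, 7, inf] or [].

Mod squares: a ≡ -21332756445, b ≡ -2956723. Check v ∈ {∞, 2, 3, 5, 7, 11, 13, 17, 19, 37, 43, 47}.
v=5: a=5^-1·(≡1), b=5^-2·(≡2) mod 5; (1|5)=+1, (2|5)=-1; (−1)^{-1·-2·2}·(+1)^-2·(-1)^-1 = -1.
v=43: a=43^3·(≡38), b=43^1·(≡42) mod 43; (38|43)=+1, (42|43)=-1; (−1)^{3·1·21}·(+1)^1·(-1)^3 = +1.
v=37: a=37^1·(≡21), b=37^0·(≡11) mod 37; (21|37)=+1, (11|37)=+1; (−1)^{1·0·18}·(+1)^0·(+1)^1 = +1.
v=47: a=47^3·(≡12), b=47^1·(≡17) mod 47; (12|47)=+1, (17|47)=+1; (−1)^{3·1·23}·(+1)^1·(+1)^3 = -1.
v=17: a=17^2·(≡10), b=17^0·(≡8) mod 17; (10|17)=-1, (8|17)=+1; (−1)^{2·0·8}·(-1)^0·(+1)^2 = +1.
v=7: a=7^5·(≡4), b=7^3·(≡5) mod 7; (4|7)=+1, (5|7)=-1; (−1)^{5·3·3}·(+1)^3·(-1)^5 = +1.
v=2: v_2(a)=-8, v_2(b)=-6; units ≡ 3, 5 (mod 8); ε·ε+αω+βω = 1·0+-8·1+-6·1 ≡ 0  ⇒  (a,b)_2 = +1.
v=∞: -21332756445 < 0 and -2956723 < 0  ⇒  (a,b)_∞ = -1.
v=11: a=11^3·(≡2), b=11^1·(≡1) mod 11; (2|11)=-1, (1|11)=+1; (−1)^{3·1·5}·(-1)^1·(+1)^3 = +1.
v=13: a=13^1·(≡10), b=13^0·(≡1) mod 13; (10|13)=+1, (1|13)=+1; (−1)^{1·0·6}·(+1)^0·(+1)^1 = +1.
v=3: a=3^3·(≡1), b=3^4·(≡2) mod 3; (1|3)=+1, (2|3)=-1; (−1)^{3·4·1}·(+1)^4·(-1)^3 = -1.
v=19: a=19^3·(≡5), b=19^1·(≡13) mod 19; (5|19)=+1, (13|19)=-1; (−1)^{3·1·9}·(+1)^1·(-1)^3 = +1.
Ram(-21332756445, -2956723) = {3, 5, 47, ∞}; no ℚ_3-point on the conic.

[3, 5, 47, inf]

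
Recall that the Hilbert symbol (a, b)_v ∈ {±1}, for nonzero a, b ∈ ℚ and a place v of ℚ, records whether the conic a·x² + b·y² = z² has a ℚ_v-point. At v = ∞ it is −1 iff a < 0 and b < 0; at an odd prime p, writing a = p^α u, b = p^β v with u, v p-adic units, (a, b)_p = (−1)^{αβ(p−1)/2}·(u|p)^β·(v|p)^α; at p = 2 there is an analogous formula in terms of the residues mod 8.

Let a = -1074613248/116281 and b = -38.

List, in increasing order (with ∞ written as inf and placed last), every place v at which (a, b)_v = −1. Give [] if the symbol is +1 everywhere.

[2, inf]

(a, b) ≡ (-323, -38) mod (ℚ^×)²; places V = {2, 3, 11, 17, 19, 31, ∞}.
(a,b)_11: α=-2, u≡7; β=0, v≡6 (mod 11); (7|11)=-1, (6|11)=-1; sign (−1)^0·-1^0·-1^-2 = +1.
(a,b)_∞: sgn(-323)=−, sgn(-38)=−, so -1.
(a,b)_3: α=2, u≡1; β=0, v≡1 (mod 3); (1|3)=+1, (1|3)=+1; sign (−1)^0·+1^0·+1^2 = +1.
(a,b)_31: α=-2, u≡5; β=0, v≡24 (mod 31); (5|31)=+1, (24|31)=-1; sign (−1)^0·+1^0·-1^-2 = +1.
(a,b)_19: α=3, u≡2; β=1, v≡17 (mod 19); (2|19)=-1, (17|19)=+1; sign (−1)^1·-1^1·+1^3 = +1.
(a,b)_2: α=10, β=1; u≡5, v≡5 (mod 8); ε(u)ε(v)=0·0, αω(v)=10·1, βω(u)=1·1; sum ≡ 1  ⇒  -1.
(a,b)_17: α=1, u≡1; β=0, v≡13 (mod 17); (1|17)=+1, (13|17)=+1; sign (−1)^0·+1^0·+1^1 = +1.
(-323, -38 / ℚ) ramifies at {2, ∞}: a division algebra.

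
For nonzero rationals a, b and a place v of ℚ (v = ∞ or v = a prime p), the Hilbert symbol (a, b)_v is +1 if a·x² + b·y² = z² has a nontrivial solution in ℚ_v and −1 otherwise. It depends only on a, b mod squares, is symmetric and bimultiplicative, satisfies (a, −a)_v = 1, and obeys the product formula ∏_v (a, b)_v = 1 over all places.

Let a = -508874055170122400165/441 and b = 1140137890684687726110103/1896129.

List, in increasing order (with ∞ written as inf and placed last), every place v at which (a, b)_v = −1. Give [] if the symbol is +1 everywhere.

[2, 5, 11, 29, 37, 41]

Mod squares: a ≡ -1121285, b ≡ 16687. Check v ∈ {∞, 2, 3, 5, 7, 11, 17, 19, 23, 29, 31, 37, 41}.
v=41: a=41^4·(≡19), b=41^3·(≡35) mod 41; (19|41)=-1, (35|41)=-1; (−1)^{4·3·20}·(-1)^3·(-1)^4 = -1.
v=11: a=11^1·(≡8), b=11^3·(≡6) mod 11; (8|11)=-1, (6|11)=-1; (−1)^{1·3·5}·(-1)^3·(-1)^1 = -1.
v=29: a=29^3·(≡14), b=29^4·(≡27) mod 29; (14|29)=-1, (27|29)=-1; (−1)^{3·4·14}·(-1)^4·(-1)^3 = -1.
v=5: a=5^1·(≡2), b=5^0·(≡2) mod 5; (2|5)=-1, (2|5)=-1; (−1)^{1·0·2}·(-1)^0·(-1)^1 = -1.
v=23: a=23^2·(≡11), b=23^0·(≡9) mod 23; (11|23)=-1, (9|23)=+1; (−1)^{2·0·11}·(-1)^0·(+1)^2 = +1.
v=19: a=19^3·(≡14), b=19^2·(≡16) mod 19; (14|19)=-1, (16|19)=+1; (−1)^{3·2·9}·(-1)^2·(+1)^3 = +1.
v=37: a=37^1·(≡18), b=37^3·(≡25) mod 37; (18|37)=-1, (25|37)=+1; (−1)^{1·3·18}·(-1)^3·(+1)^1 = -1.
v=31: a=31^0·(≡2), b=31^2·(≡7) mod 31; (2|31)=+1, (7|31)=+1; (−1)^{0·2·15}·(+1)^2·(+1)^0 = +1.
v=∞: -1121285 < 0 and 16687 > 0  ⇒  (a,b)_∞ = +1.
v=7: a=7^-2·(≡3), b=7^0·(≡5) mod 7; (3|7)=-1, (5|7)=-1; (−1)^{-2·0·3}·(-1)^0·(-1)^-2 = +1.
v=3: a=3^-2·(≡1), b=3^-8·(≡1) mod 3; (1|3)=+1, (1|3)=+1; (−1)^{-2·-8·1}·(+1)^-8·(+1)^-2 = +1.
v=17: a=17^0·(≡16), b=17^-2·(≡10) mod 17; (16|17)=+1, (10|17)=-1; (−1)^{0·-2·8}·(+1)^-2·(-1)^0 = +1.
v=2: v_2(a)=0, v_2(b)=0; units ≡ 3, 7 (mod 8); ε·ε+αω+βω = 1·1+0·0+0·1 ≡ 1  ⇒  (a,b)_2 = -1.
Ram(-1121285, 16687) = {2, 5, 11, 29, 37, 41}; no ℚ_2-point on the conic.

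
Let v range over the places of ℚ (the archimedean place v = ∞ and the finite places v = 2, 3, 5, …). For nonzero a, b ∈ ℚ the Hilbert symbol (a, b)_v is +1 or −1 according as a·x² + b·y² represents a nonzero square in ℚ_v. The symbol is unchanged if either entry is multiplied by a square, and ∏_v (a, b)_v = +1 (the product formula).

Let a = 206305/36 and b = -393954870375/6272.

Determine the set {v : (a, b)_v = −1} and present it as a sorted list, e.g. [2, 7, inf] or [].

[31, 41]

(a, b) ≡ (1705, -3215630) mod (ℚ^×)²; places V = {2, 3, 5, 7, 11, 23, 31, 41, ∞}.
(a,b)_2: α=-2, β=-7; u≡1, v≡1 (mod 8); ε(u)ε(v)=0·0, αω(v)=-2·0, βω(u)=-7·0; sum ≡ 0  ⇒  +1.
(a,b)_23: α=0, u≡12; β=1, v≡20 (mod 23); (12|23)=+1, (20|23)=-1; sign (−1)^0·+1^1·-1^0 = +1.
(a,b)_∞: sgn(1705)=+, sgn(-3215630)=−, so +1.
(a,b)_7: α=0, u≡1; β=-2, v≡2 (mod 7); (1|7)=+1, (2|7)=+1; sign (−1)^0·+1^-2·+1^0 = +1.
(a,b)_11: α=3, u≡4; β=3, v≡7 (mod 11); (4|11)=+1, (7|11)=-1; sign (−1)^1·+1^3·-1^3 = +1.
(a,b)_3: α=-2, u≡1; β=4, v≡1 (mod 3); (1|3)=+1, (1|3)=+1; sign (−1)^0·+1^4·+1^-2 = +1.
(a,b)_31: α=1, u≡29; β=1, v≡6 (mod 31); (29|31)=-1, (6|31)=-1; sign (−1)^1·-1^1·-1^1 = -1.
(a,b)_5: α=1, u≡1; β=3, v≡1 (mod 5); (1|5)=+1, (1|5)=+1; sign (−1)^0·+1^3·+1^1 = +1.
(a,b)_41: α=0, u≡26; β=1, v≡7 (mod 41); (26|41)=-1, (7|41)=-1; sign (−1)^0·-1^1·-1^0 = -1.
(1705, -3215630 / ℚ) ramifies at {31, 41}: a division algebra.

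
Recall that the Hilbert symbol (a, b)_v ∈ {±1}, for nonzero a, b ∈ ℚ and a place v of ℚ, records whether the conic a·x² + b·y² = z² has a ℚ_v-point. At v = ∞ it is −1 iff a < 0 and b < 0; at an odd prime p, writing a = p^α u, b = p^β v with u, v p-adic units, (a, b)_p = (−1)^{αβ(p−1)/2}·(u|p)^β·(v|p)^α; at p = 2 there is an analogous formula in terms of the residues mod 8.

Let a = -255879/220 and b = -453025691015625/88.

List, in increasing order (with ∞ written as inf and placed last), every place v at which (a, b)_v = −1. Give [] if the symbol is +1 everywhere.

[3, 5, 19, inf]

Mod squares: a ≡ -2145, b ≡ -38038. Check v ∈ {∞, 2, 3, 5, 7, 11, 13, 19}.
v=5: a=5^-1·(≡4), b=5^8·(≡2) mod 5; (4|5)=+1, (2|5)=-1; (−1)^{-1·8·2}·(+1)^8·(-1)^-1 = -1.
v=3: a=3^9·(≡2), b=3^4·(≡2) mod 3; (2|3)=-1, (2|3)=-1; (−1)^{9·4·1}·(-1)^4·(-1)^9 = -1.
v=7: a=7^0·(≡2), b=7^3·(≡6) mod 7; (2|7)=+1, (6|7)=-1; (−1)^{0·3·3}·(+1)^3·(-1)^0 = +1.
v=13: a=13^1·(≡1), b=13^3·(≡4) mod 13; (1|13)=+1, (4|13)=+1; (−1)^{1·3·6}·(+1)^3·(+1)^1 = +1.
v=2: v_2(a)=-2, v_2(b)=-3; units ≡ 7, 5 (mod 8); ε·ε+αω+βω = 1·0+-2·1+-3·0 ≡ 0  ⇒  (a,b)_2 = +1.
v=19: a=19^0·(≡15), b=19^1·(≡18) mod 19; (15|19)=-1, (18|19)=-1; (−1)^{0·1·9}·(-1)^1·(-1)^0 = -1.
v=∞: -2145 < 0 and -38038 < 0  ⇒  (a,b)_∞ = -1.
v=11: a=11^-1·(≡4), b=11^-1·(≡8) mod 11; (4|11)=+1, (8|11)=-1; (−1)^{-1·-1·5}·(+1)^-1·(-1)^-1 = +1.
(-2145, -38038 / ℚ) ramifies at {3, 5, 19, ∞}: a division algebra.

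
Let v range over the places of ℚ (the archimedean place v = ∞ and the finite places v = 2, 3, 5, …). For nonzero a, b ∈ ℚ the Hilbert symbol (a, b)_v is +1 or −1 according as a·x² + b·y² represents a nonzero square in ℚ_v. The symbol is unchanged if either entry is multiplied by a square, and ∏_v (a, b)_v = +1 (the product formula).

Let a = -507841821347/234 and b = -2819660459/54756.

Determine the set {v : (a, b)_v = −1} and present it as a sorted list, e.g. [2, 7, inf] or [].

(a, b) ≡ (-530062, -899) mod (ℚ^×)²; places V = {2, 3, 7, 11, 13, 19, 23, 29, 31, 37, ∞}.
(a,b)_23: α=2, u≡5; β=2, v≡15 (mod 23); (5|23)=-1, (15|23)=-1; sign (−1)^0·-1^2·-1^2 = +1.
(a,b)_7: α=2, u≡6; β=2, v≡2 (mod 7); (6|7)=-1, (2|7)=+1; sign (−1)^0·-1^2·+1^2 = +1.
(a,b)_29: α=1, u≡12; β=1, v≡27 (mod 29); (12|29)=-1, (27|29)=-1; sign (−1)^0·-1^1·-1^1 = +1.
(a,b)_∞: sgn(-530062)=−, sgn(-899)=−, so -1.
(a,b)_37: α=1, u≡30; β=0, v≡4 (mod 37); (30|37)=+1, (4|37)=+1; sign (−1)^0·+1^0·+1^1 = +1.
(a,b)_3: α=-2, u≡2; β=-4, v≡1 (mod 3); (2|3)=-1, (1|3)=+1; sign (−1)^0·-1^-4·+1^-2 = +1.
(a,b)_19: α=1, u≡3; β=0, v≡10 (mod 19); (3|19)=-1, (10|19)=-1; sign (−1)^0·-1^0·-1^1 = -1.
(a,b)_2: α=-1, β=-2; u≡1, v≡5 (mod 8); ε(u)ε(v)=0·0, αω(v)=-1·1, βω(u)=-2·0; sum ≡ 1  ⇒  -1.
(a,b)_11: α=0, u≡10; β=2, v≡9 (mod 11); (10|11)=-1, (9|11)=+1; sign (−1)^0·-1^2·+1^0 = +1.
(a,b)_31: α=2, u≡16; β=1, v≡28 (mod 31); (16|31)=+1, (28|31)=+1; sign (−1)^0·+1^1·+1^2 = +1.
(a,b)_13: α=-1, u≡2; β=-2, v≡5 (mod 13); (2|13)=-1, (5|13)=-1; sign (−1)^0·-1^-2·-1^-1 = -1.
Ram(-530062, -899) = {2, 13, 19, ∞}; no ℚ_2-point on the conic.

[2, 13, 19, inf]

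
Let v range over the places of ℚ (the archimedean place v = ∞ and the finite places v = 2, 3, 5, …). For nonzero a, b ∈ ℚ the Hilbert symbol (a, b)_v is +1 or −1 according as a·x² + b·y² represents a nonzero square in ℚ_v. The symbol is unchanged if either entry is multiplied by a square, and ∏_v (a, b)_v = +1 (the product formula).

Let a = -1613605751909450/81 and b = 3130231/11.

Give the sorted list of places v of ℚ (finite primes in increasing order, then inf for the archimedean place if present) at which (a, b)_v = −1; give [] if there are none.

[2, 23, 29, 41]

Mod squares: a ≡ -2378, b ≡ 95381. Check v ∈ {∞, 2, 3, 5, 11, 13, 19, 23, 29, 41}.
v=11: a=11^0·(≡5), b=11^-1·(≡5) mod 11; (5|11)=+1, (5|11)=+1; (−1)^{0·-1·5}·(+1)^-1·(+1)^0 = +1.
v=2: v_2(a)=1, v_2(b)=0; units ≡ 3, 5 (mod 8); ε·ε+αω+βω = 1·0+1·1+0·1 ≡ 1  ⇒  (a,b)_2 = -1.
v=5: a=5^2·(≡2), b=5^0·(≡1) mod 5; (2|5)=-1, (1|5)=+1; (−1)^{2·0·2}·(-1)^0·(+1)^2 = +1.
v=23: a=23^2·(≡11), b=23^1·(≡11) mod 23; (11|23)=-1, (11|23)=-1; (−1)^{2·1·11}·(-1)^1·(-1)^2 = -1.
v=3: a=3^-4·(≡1), b=3^0·(≡2) mod 3; (1|3)=+1, (2|3)=-1; (−1)^{-4·0·1}·(+1)^0·(-1)^-4 = +1.
v=29: a=29^3·(≡1), b=29^1·(≡8) mod 29; (1|29)=+1, (8|29)=-1; (−1)^{3·1·14}·(+1)^1·(-1)^3 = -1.
v=13: a=13^2·(≡3), b=13^1·(≡6) mod 13; (3|13)=+1, (6|13)=-1; (−1)^{2·1·6}·(+1)^1·(-1)^2 = +1.
v=∞: -2378 < 0 and 95381 > 0  ⇒  (a,b)_∞ = +1.
v=41: a=41^1·(≡11), b=41^0·(≡19) mod 41; (11|41)=-1, (19|41)=-1; (−1)^{1·0·20}·(-1)^0·(-1)^1 = -1.
v=19: a=19^2·(≡6), b=19^2·(≡11) mod 19; (6|19)=+1, (11|19)=+1; (−1)^{2·2·9}·(+1)^2·(+1)^2 = +1.
Ram(-2378, 95381) = {2, 23, 29, 41}; no ℚ_2-point on the conic.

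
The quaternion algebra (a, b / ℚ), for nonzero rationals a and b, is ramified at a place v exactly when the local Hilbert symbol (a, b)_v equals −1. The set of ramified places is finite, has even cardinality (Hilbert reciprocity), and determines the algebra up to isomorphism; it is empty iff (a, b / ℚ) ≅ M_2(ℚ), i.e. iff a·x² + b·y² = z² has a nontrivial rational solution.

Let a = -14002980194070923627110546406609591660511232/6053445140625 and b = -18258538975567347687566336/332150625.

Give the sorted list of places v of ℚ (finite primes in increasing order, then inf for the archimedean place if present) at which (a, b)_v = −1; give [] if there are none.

[17, 37, 43, inf]

Mod squares: a ≡ -60697, b ≡ -6842891. Check v ∈ {∞, 2, 3, 5, 7, 11, 13, 17, 23, 29, 37, 41, 43}.
v=41: a=41^2·(≡15), b=41^0·(≡23) mod 41; (15|41)=-1, (23|41)=+1; (−1)^{2·0·20}·(-1)^0·(+1)^2 = +1.
v=13: a=13^3·(≡11), b=13^2·(≡4) mod 13; (11|13)=-1, (4|13)=+1; (−1)^{3·2·6}·(-1)^2·(+1)^3 = +1.
v=5: a=5^-6·(≡2), b=5^-4·(≡4) mod 5; (2|5)=-1, (4|5)=+1; (−1)^{-6·-4·2}·(-1)^-4·(+1)^-6 = +1.
v=2: v_2(a)=16, v_2(b)=10; units ≡ 7, 5 (mod 8); ε·ε+αω+βω = 1·0+16·1+10·0 ≡ 0  ⇒  (a,b)_2 = +1.
v=11: a=11^2·(≡5), b=11^1·(≡7) mod 11; (5|11)=+1, (7|11)=-1; (−1)^{2·1·5}·(+1)^1·(-1)^2 = +1.
v=29: a=29^9·(≡1), b=29^6·(≡4) mod 29; (1|29)=+1, (4|29)=+1; (−1)^{9·6·14}·(+1)^6·(+1)^9 = +1.
v=37: a=37^2·(≡14), b=37^1·(≡18) mod 37; (14|37)=-1, (18|37)=-1; (−1)^{2·1·18}·(-1)^1·(-1)^2 = -1.
v=∞: -60697 < 0 and -6842891 < 0  ⇒  (a,b)_∞ = -1.
v=43: a=43^2·(≡19), b=43^1·(≡10) mod 43; (19|43)=-1, (10|43)=+1; (−1)^{2·1·21}·(-1)^1·(+1)^2 = -1.
v=3: a=3^-18·(≡2), b=3^-12·(≡1) mod 3; (2|3)=-1, (1|3)=+1; (−1)^{-18·-12·1}·(-1)^-12·(+1)^-18 = +1.
v=17: a=17^2·(≡14), b=17^1·(≡11) mod 17; (14|17)=-1, (11|17)=-1; (−1)^{2·1·8}·(-1)^1·(-1)^2 = -1.
v=7: a=7^1·(≡2), b=7^2·(≡4) mod 7; (2|7)=+1, (4|7)=+1; (−1)^{1·2·3}·(+1)^2·(+1)^1 = +1.
v=23: a=23^5·(≡13), b=23^3·(≡17) mod 23; (13|23)=+1, (17|23)=-1; (−1)^{5·3·11}·(+1)^3·(-1)^5 = +1.
Ram(-60697, -6842891) = {17, 37, 43, ∞}; no ℚ_17-point on the conic.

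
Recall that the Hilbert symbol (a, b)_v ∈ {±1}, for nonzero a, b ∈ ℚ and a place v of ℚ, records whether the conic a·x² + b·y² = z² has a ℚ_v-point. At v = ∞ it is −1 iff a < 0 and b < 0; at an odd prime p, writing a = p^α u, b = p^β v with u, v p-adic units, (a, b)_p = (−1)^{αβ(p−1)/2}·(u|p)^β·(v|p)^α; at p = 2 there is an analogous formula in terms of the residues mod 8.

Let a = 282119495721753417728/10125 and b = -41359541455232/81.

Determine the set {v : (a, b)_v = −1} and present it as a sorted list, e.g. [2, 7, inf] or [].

[2, 5, 19, 37]

(a, b) ≡ (190, -518) mod (ℚ^×)²; places V = {2, 3, 5, 7, 11, 13, 19, 37, ∞}.
(a,b)_∞: sgn(190)=+, sgn(-518)=−, so +1.
(a,b)_13: α=2, u≡2; β=4, v≡8 (mod 13); (2|13)=-1, (8|13)=-1; sign (−1)^0·-1^4·-1^2 = +1.
(a,b)_7: α=2, u≡4; β=1, v≡6 (mod 7); (4|7)=+1, (6|7)=-1; sign (−1)^0·+1^1·-1^2 = +1.
(a,b)_37: α=2, u≡24; β=1, v≡35 (mod 37); (24|37)=-1, (35|37)=-1; sign (−1)^0·-1^1·-1^2 = -1.
(a,b)_3: α=-4, u≡1; β=-4, v≡1 (mod 3); (1|3)=+1, (1|3)=+1; sign (−1)^0·+1^-4·+1^-4 = +1.
(a,b)_11: α=6, u≡9; β=2, v≡6 (mod 11); (9|11)=+1, (6|11)=-1; sign (−1)^0·+1^2·-1^6 = +1.
(a,b)_19: α=3, u≡13; β=2, v≡13 (mod 19); (13|19)=-1, (13|19)=-1; sign (−1)^0·-1^2·-1^3 = -1.
(a,b)_2: α=11, β=7; u≡7, v≡5 (mod 8); ε(u)ε(v)=1·0, αω(v)=11·1, βω(u)=7·0; sum ≡ 1  ⇒  -1.
(a,b)_5: α=-3, u≡3; β=0, v≡3 (mod 5); (3|5)=-1, (3|5)=-1; sign (−1)^0·-1^0·-1^-3 = -1.
(190, -518 / ℚ) ramifies at {2, 5, 19, 37}: a division algebra.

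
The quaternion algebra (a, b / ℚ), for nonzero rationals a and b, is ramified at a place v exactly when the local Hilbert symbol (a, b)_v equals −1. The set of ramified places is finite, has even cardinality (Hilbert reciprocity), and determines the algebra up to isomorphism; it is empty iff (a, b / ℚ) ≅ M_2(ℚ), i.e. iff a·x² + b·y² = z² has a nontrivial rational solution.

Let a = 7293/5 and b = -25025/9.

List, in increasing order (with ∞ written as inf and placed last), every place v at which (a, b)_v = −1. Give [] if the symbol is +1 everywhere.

[]

(a, b) ≡ (36465, -1001) mod (ℚ^×)²; places V = {2, 3, 5, 7, 11, 13, 17, ∞}.
(a,b)_3: α=1, u≡2; β=-2, v≡1 (mod 3); (2|3)=-1, (1|3)=+1; sign (−1)^0·-1^-2·+1^1 = +1.
(a,b)_2: α=0, β=0; u≡1, v≡7 (mod 8); ε(u)ε(v)=0·1, αω(v)=0·0, βω(u)=0·0; sum ≡ 0  ⇒  +1.
(a,b)_11: α=1, u≡5; β=1, v≡10 (mod 11); (5|11)=+1, (10|11)=-1; sign (−1)^1·+1^1·-1^1 = +1.
(a,b)_13: α=1, u≡3; β=1, v≡10 (mod 13); (3|13)=+1, (10|13)=+1; sign (−1)^0·+1^1·+1^1 = +1.
(a,b)_17: α=1, u≡11; β=0, v≡15 (mod 17); (11|17)=-1, (15|17)=+1; sign (−1)^0·-1^0·+1^1 = +1.
(a,b)_∞: sgn(36465)=+, sgn(-1001)=−, so +1.
(a,b)_7: α=0, u≡4; β=1, v≡1 (mod 7); (4|7)=+1, (1|7)=+1; sign (−1)^0·+1^1·+1^0 = +1.
(a,b)_5: α=-1, u≡3; β=2, v≡1 (mod 5); (3|5)=-1, (1|5)=+1; sign (−1)^0·-1^2·+1^-1 = +1.
Every local symbol is +1, so the conic 36465·x² + -1001·y² = z² has ℚ_v-points for all v and hence a ℚ-point; (a, b / ℚ) ≅ M_2(ℚ).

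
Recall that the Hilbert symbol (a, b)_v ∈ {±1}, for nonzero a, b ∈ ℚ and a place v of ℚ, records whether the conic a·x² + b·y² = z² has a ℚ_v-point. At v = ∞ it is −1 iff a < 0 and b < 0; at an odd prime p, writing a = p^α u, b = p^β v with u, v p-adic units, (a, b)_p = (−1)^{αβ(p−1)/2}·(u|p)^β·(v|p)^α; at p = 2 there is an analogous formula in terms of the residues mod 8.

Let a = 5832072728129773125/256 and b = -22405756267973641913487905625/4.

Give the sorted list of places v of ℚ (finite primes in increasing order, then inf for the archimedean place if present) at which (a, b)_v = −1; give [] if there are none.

Mod squares: a ≡ 3797717, b ≡ -49569. Check v ∈ {∞, 2, 3, 5, 7, 11, 13, 31, 37, 41, 43}.
v=13: a=13^2·(≡9), b=13^3·(≡1) mod 13; (9|13)=+1, (1|13)=+1; (−1)^{2·3·6}·(+1)^3·(+1)^2 = +1.
v=7: a=7^1·(≡6), b=7^0·(≡6) mod 7; (6|7)=-1, (6|7)=-1; (−1)^{1·0·3}·(-1)^0·(-1)^1 = -1.
v=2: v_2(a)=-8, v_2(b)=-2; units ≡ 5, 7 (mod 8); ε·ε+αω+βω = 0·1+-8·0+-2·1 ≡ 0  ⇒  (a,b)_2 = +1.
v=31: a=31^3·(≡26), b=31^5·(≡12) mod 31; (26|31)=-1, (12|31)=-1; (−1)^{3·5·15}·(-1)^5·(-1)^3 = -1.
v=41: a=41^2·(≡23), b=41^3·(≡18) mod 41; (23|41)=+1, (18|41)=+1; (−1)^{2·3·20}·(+1)^3·(+1)^2 = +1.
v=37: a=37^1·(≡3), b=37^2·(≡10) mod 37; (3|37)=+1, (10|37)=+1; (−1)^{1·2·18}·(+1)^2·(+1)^1 = +1.
v=∞: 3797717 > 0 and -49569 < 0  ⇒  (a,b)_∞ = +1.
v=5: a=5^4·(≡2), b=5^4·(≡4) mod 5; (2|5)=-1, (4|5)=+1; (−1)^{4·4·2}·(-1)^4·(+1)^4 = +1.
v=3: a=3^2·(≡2), b=3^3·(≡1) mod 3; (2|3)=-1, (1|3)=+1; (−1)^{2·3·1}·(-1)^3·(+1)^2 = -1.
v=11: a=11^1·(≡5), b=11^2·(≡6) mod 11; (5|11)=+1, (6|11)=-1; (−1)^{1·2·5}·(+1)^2·(-1)^1 = -1.
v=43: a=43^1·(≡10), b=43^2·(≡25) mod 43; (10|43)=+1, (25|43)=+1; (−1)^{1·2·21}·(+1)^2·(+1)^1 = +1.
|Ram(3797717, -49569)| = 4, even; anisotropic at {3, 7, 11, 31}.

[3, 7, 11, 31]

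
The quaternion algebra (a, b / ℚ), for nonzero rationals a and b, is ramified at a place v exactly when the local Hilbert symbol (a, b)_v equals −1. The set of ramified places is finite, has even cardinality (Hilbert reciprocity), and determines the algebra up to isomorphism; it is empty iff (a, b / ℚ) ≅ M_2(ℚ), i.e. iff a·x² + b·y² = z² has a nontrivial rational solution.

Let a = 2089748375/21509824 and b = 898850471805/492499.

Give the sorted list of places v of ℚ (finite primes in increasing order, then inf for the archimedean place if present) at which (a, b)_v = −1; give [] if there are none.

[3, 5, 11, 17]

(a, b) ≡ (17765, 53295) mod (ℚ^×)²; places V = {2, 3, 5, 7, 11, 13, 17, 19, 23, ∞}.
(a,b)_19: α=-3, u≡11; β=-1, v≡14 (mod 19); (11|19)=+1, (14|19)=-1; sign (−1)^1·+1^-1·-1^-3 = +1.
(a,b)_∞: sgn(17765)=+, sgn(53295)=+, so +1.
(a,b)_7: α=-2, u≡6; β=-2, v≡1 (mod 7); (6|7)=-1, (1|7)=+1; sign (−1)^0·-1^-2·+1^-2 = +1.
(a,b)_11: α=1, u≡5; β=1, v≡3 (mod 11); (5|11)=+1, (3|11)=+1; sign (−1)^1·+1^1·+1^1 = -1.
(a,b)_2: α=-6, β=0; u≡5, v≡7 (mod 8); ε(u)ε(v)=0·1, αω(v)=-6·0, βω(u)=0·1; sum ≡ 0  ⇒  +1.
(a,b)_5: α=3, u≡3; β=1, v≡4 (mod 5); (3|5)=-1, (4|5)=+1; sign (−1)^0·-1^1·+1^3 = -1.
(a,b)_13: α=2, u≡2; β=2, v≡7 (mod 13); (2|13)=-1, (7|13)=-1; sign (−1)^0·-1^2·-1^2 = +1.
(a,b)_3: α=0, u≡2; β=9, v≡2 (mod 3); (2|3)=-1, (2|3)=-1; sign (−1)^0·-1^9·-1^0 = -1.
(a,b)_17: α=1, u≡16; β=3, v≡7 (mod 17); (16|17)=+1, (7|17)=-1; sign (−1)^0·+1^3·-1^1 = -1.
(a,b)_23: α=2, u≡6; β=-2, v≡6 (mod 23); (6|23)=+1, (6|23)=+1; sign (−1)^0·+1^-2·+1^2 = +1.
(17765, 53295 / ℚ) ramifies at {3, 5, 11, 17}: a division algebra.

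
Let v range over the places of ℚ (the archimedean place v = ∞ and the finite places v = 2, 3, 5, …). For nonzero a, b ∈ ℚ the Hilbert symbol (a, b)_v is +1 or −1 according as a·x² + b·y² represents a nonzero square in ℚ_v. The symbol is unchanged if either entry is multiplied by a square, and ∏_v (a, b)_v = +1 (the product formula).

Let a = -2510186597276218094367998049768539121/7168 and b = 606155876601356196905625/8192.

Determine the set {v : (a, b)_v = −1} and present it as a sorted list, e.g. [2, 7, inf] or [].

(a, b) ≡ (-2307767, 19778) mod (ℚ^×)²; places V = {2, 3, 5, 7, 11, 17, 29, 31, 41, 43, ∞}.
(a,b)_29: α=2, u≡5; β=1, v≡12 (mod 29); (5|29)=+1, (12|29)=-1; sign (−1)^0·+1^1·-1^2 = +1.
(a,b)_5: α=0, u≡3; β=4, v≡2 (mod 5); (3|5)=-1, (2|5)=-1; sign (−1)^0·-1^4·-1^0 = +1.
(a,b)_3: α=18, u≡1; β=10, v≡2 (mod 3); (1|3)=+1, (2|3)=-1; sign (−1)^0·+1^10·-1^18 = +1.
(a,b)_41: α=3, u≡14; β=2, v≡31 (mod 41); (14|41)=-1, (31|41)=+1; sign (−1)^0·-1^2·+1^3 = +1.
(a,b)_11: α=5, u≡6; β=1, v≡1 (mod 11); (6|11)=-1, (1|11)=+1; sign (−1)^1·-1^1·+1^5 = +1.
(a,b)_2: α=-10, β=-13; u≡1, v≡1 (mod 8); ε(u)ε(v)=0·0, αω(v)=-10·0, βω(u)=-13·0; sum ≡ 0  ⇒  +1.
(a,b)_7: α=-1, u≡5; β=0, v≡5 (mod 7); (5|7)=-1, (5|7)=-1; sign (−1)^0·-1^0·-1^-1 = -1.
(a,b)_∞: sgn(-2307767)=−, sgn(19778)=+, so +1.
(a,b)_31: α=2, u≡18; β=1, v≡4 (mod 31); (18|31)=+1, (4|31)=+1; sign (−1)^0·+1^1·+1^2 = +1.
(a,b)_43: α=5, u≡24; β=4, v≡21 (mod 43); (24|43)=+1, (21|43)=+1; sign (−1)^0·+1^4·+1^5 = +1.
(a,b)_17: α=3, u≡12; β=2, v≡10 (mod 17); (12|17)=-1, (10|17)=-1; sign (−1)^0·-1^2·-1^3 = -1.
|Ram(-2307767, 19778)| = 2, even; anisotropic at {7, 17}.

[7, 17]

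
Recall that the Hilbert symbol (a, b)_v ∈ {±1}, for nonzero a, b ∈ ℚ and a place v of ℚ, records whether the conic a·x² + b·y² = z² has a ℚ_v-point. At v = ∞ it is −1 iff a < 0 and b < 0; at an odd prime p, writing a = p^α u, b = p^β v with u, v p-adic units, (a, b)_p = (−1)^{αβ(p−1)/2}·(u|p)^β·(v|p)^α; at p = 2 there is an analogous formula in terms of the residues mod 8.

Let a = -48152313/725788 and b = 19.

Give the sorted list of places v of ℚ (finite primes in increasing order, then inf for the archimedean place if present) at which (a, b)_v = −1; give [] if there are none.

(a, b) ≡ (-119, 19) mod (ℚ^×)²; places V = {2, 3, 7, 11, 17, 19, 23, ∞}.
(a,b)_2: α=-2, β=0; u≡1, v≡3 (mod 8); ε(u)ε(v)=0·1, αω(v)=-2·1, βω(u)=0·0; sum ≡ 0  ⇒  +1.
(a,b)_11: α=2, u≡2; β=0, v≡8 (mod 11); (2|11)=-1, (8|11)=-1; sign (−1)^0·-1^0·-1^2 = +1.
(a,b)_7: α=-3, u≡4; β=0, v≡5 (mod 7); (4|7)=+1, (5|7)=-1; sign (−1)^0·+1^0·-1^-3 = -1.
(a,b)_∞: sgn(-119)=−, sgn(19)=+, so +1.
(a,b)_19: α=0, u≡2; β=1, v≡1 (mod 19); (2|19)=-1, (1|19)=+1; sign (−1)^0·-1^1·+1^0 = -1.
(a,b)_23: α=-2, u≡11; β=0, v≡19 (mod 23); (11|23)=-1, (19|23)=-1; sign (−1)^0·-1^0·-1^-2 = +1.
(a,b)_17: α=3, u≡6; β=0, v≡2 (mod 17); (6|17)=-1, (2|17)=+1; sign (−1)^0·-1^0·+1^3 = +1.
(a,b)_3: α=4, u≡1; β=0, v≡1 (mod 3); (1|3)=+1, (1|3)=+1; sign (−1)^0·+1^0·+1^4 = +1.
(-119, 19 / ℚ) ramifies at {7, 19}: a division algebra.

[7, 19]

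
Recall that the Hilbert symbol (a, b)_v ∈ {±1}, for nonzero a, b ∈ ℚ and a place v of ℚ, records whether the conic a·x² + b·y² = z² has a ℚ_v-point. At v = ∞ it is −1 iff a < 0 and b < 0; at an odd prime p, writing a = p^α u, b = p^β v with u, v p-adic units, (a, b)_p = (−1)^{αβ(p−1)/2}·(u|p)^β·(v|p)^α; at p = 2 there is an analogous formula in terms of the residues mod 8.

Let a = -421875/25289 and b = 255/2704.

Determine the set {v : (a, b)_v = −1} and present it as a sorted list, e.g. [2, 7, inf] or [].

(a, b) ≡ (-627, 255) mod (ℚ^×)²; places V = {2, 3, 5, 11, 13, 17, 19, ∞}.
(a,b)_5: α=6, u≡2; β=1, v≡4 (mod 5); (2|5)=-1, (4|5)=+1; sign (−1)^0·-1^1·+1^6 = -1.
(a,b)_13: α=0, u≡10; β=-2, v≡7 (mod 13); (10|13)=+1, (7|13)=-1; sign (−1)^0·+1^-2·-1^0 = +1.
(a,b)_∞: sgn(-627)=−, sgn(255)=+, so +1.
(a,b)_11: α=-3, u≡1; β=0, v≡10 (mod 11); (1|11)=+1, (10|11)=-1; sign (−1)^0·+1^0·-1^-3 = -1.
(a,b)_3: α=3, u≡1; β=1, v≡1 (mod 3); (1|3)=+1, (1|3)=+1; sign (−1)^1·+1^1·+1^3 = -1.
(a,b)_19: α=-1, u≡1; β=0, v≡14 (mod 19); (1|19)=+1, (14|19)=-1; sign (−1)^0·+1^0·-1^-1 = -1.
(a,b)_2: α=0, β=-4; u≡5, v≡7 (mod 8); ε(u)ε(v)=0·1, αω(v)=0·0, βω(u)=-4·1; sum ≡ 0  ⇒  +1.
(a,b)_17: α=0, u≡15; β=1, v≡15 (mod 17); (15|17)=+1, (15|17)=+1; sign (−1)^0·+1^1·+1^0 = +1.
Ram(-627, 255) = {3, 5, 11, 19}; no ℚ_3-point on the conic.

[3, 5, 11, 19]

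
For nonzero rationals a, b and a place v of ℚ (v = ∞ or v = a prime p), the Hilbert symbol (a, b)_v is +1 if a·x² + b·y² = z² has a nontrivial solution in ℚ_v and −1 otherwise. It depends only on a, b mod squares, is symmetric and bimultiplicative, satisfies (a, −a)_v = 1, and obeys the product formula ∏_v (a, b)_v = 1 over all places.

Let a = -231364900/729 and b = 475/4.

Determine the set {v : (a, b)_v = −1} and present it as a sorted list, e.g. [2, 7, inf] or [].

[2, 13, 19, 29]

(a, b) ≡ (-6409, 19) mod (ℚ^×)²; places V = {2, 3, 5, 13, 17, 19, 29, ∞}.
(a,b)_3: α=-6, u≡2; β=0, v≡1 (mod 3); (2|3)=-1, (1|3)=+1; sign (−1)^0·-1^0·+1^-6 = +1.
(a,b)_∞: sgn(-6409)=−, sgn(19)=+, so +1.
(a,b)_17: α=1, u≡5; β=0, v≡4 (mod 17); (5|17)=-1, (4|17)=+1; sign (−1)^0·-1^0·+1^1 = +1.
(a,b)_19: α=2, u≡12; β=1, v≡11 (mod 19); (12|19)=-1, (11|19)=+1; sign (−1)^0·-1^1·+1^2 = -1.
(a,b)_13: α=1, u≡12; β=0, v≡5 (mod 13); (12|13)=+1, (5|13)=-1; sign (−1)^0·+1^0·-1^1 = -1.
(a,b)_29: α=1, u≡8; β=0, v≡10 (mod 29); (8|29)=-1, (10|29)=-1; sign (−1)^0·-1^0·-1^1 = -1.
(a,b)_5: α=2, u≡1; β=2, v≡1 (mod 5); (1|5)=+1, (1|5)=+1; sign (−1)^0·+1^2·+1^2 = +1.
(a,b)_2: α=2, β=-2; u≡7, v≡3 (mod 8); ε(u)ε(v)=1·1, αω(v)=2·1, βω(u)=-2·0; sum ≡ 1  ⇒  -1.
Ram(-6409, 19) = {2, 13, 19, 29}; no ℚ_2-point on the conic.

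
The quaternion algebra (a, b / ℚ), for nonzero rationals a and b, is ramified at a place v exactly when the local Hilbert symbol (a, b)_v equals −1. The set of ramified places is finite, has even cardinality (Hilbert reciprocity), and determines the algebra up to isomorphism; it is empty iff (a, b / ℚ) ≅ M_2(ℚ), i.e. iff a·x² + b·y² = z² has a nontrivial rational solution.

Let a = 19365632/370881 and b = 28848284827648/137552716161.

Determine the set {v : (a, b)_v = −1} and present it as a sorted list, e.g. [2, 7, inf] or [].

Mod squares: a ≡ 143, b ≡ 13. Check v ∈ {∞, 2, 3, 7, 11, 13, 23, 29}.
v=2: v_2(a)=8, v_2(b)=16; units ≡ 7, 5 (mod 8); ε·ε+αω+βω = 1·0+8·1+16·0 ≡ 0  ⇒  (a,b)_2 = +1.
v=29: a=29^-2·(≡2), b=29^-4·(≡7) mod 29; (2|29)=-1, (7|29)=+1; (−1)^{-2·-4·14}·(-1)^-4·(+1)^-2 = +1.
v=11: a=11^1·(≡10), b=11^2·(≡6) mod 11; (10|11)=-1, (6|11)=-1; (−1)^{1·2·5}·(-1)^2·(-1)^1 = -1.
v=∞: 143 > 0 and 13 > 0  ⇒  (a,b)_∞ = +1.
v=13: a=13^1·(≡5), b=13^1·(≡12) mod 13; (5|13)=-1, (12|13)=+1; (−1)^{1·1·6}·(-1)^1·(+1)^1 = -1.
v=23: a=23^2·(≡14), b=23^4·(≡8) mod 23; (14|23)=-1, (8|23)=+1; (−1)^{2·4·11}·(-1)^4·(+1)^2 = +1.
v=7: a=7^-2·(≡3), b=7^-4·(≡5) mod 7; (3|7)=-1, (5|7)=-1; (−1)^{-2·-4·3}·(-1)^-4·(-1)^-2 = +1.
v=3: a=3^-2·(≡2), b=3^-4·(≡1) mod 3; (2|3)=-1, (1|3)=+1; (−1)^{-2·-4·1}·(-1)^-4·(+1)^-2 = +1.
|Ram(143, 13)| = 2, even; anisotropic at {11, 13}.

[11, 13]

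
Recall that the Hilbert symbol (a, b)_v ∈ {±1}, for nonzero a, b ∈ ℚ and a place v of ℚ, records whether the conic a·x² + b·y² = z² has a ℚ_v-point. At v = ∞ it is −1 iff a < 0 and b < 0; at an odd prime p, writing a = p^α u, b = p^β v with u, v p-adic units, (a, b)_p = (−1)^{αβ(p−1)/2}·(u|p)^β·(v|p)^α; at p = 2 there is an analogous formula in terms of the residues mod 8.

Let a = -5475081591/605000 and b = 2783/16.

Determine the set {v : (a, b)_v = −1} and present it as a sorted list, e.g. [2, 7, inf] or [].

(a, b) ≡ (-238, 23) mod (ℚ^×)²; places V = {2, 3, 5, 7, 11, 17, 19, 23, ∞}.
(a,b)_2: α=-3, β=-4; u≡1, v≡7 (mod 8); ε(u)ε(v)=0·1, αω(v)=-3·0, βω(u)=-4·0; sum ≡ 0  ⇒  +1.
(a,b)_23: α=0, u≡21; β=1, v≡9 (mod 23); (21|23)=-1, (9|23)=+1; sign (−1)^0·-1^1·+1^0 = -1.
(a,b)_∞: sgn(-238)=−, sgn(23)=+, so +1.
(a,b)_3: α=2, u≡2; β=0, v≡2 (mod 3); (2|3)=-1, (2|3)=-1; sign (−1)^0·-1^0·-1^2 = +1.
(a,b)_5: α=-4, u≡3; β=0, v≡3 (mod 5); (3|5)=-1, (3|5)=-1; sign (−1)^0·-1^0·-1^-4 = +1.
(a,b)_19: α=2, u≡17; β=0, v≡16 (mod 19); (17|19)=+1, (16|19)=+1; sign (−1)^0·+1^0·+1^2 = +1.
(a,b)_17: α=3, u≡7; β=0, v≡5 (mod 17); (7|17)=-1, (5|17)=-1; sign (−1)^0·-1^0·-1^3 = -1.
(a,b)_11: α=-2, u≡9; β=2, v≡9 (mod 11); (9|11)=+1, (9|11)=+1; sign (−1)^0·+1^2·+1^-2 = +1.
(a,b)_7: α=3, u≡2; β=0, v≡2 (mod 7); (2|7)=+1, (2|7)=+1; sign (−1)^0·+1^0·+1^3 = +1.
(-238, 23 / ℚ) ramifies at {17, 23}: a division algebra.

[17, 23]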